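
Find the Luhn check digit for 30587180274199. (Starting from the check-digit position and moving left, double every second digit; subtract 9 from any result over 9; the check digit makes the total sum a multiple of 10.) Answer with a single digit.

7

Partial digits right→left: 9 9 1 4 7 2 0 8 1 7 8 5 0 3
Double every second digit counting from the check-digit position (so the 1st, 3rd, 5th, ... of the partial from the right).
  doubled (with −9 where >9): 9 2 5 0 2 7 0 → sum 25
  kept as-is: 9 4 2 8 7 5 3 → sum 38
Total = 25 + 38 = 63.
Check digit = (10 − (63 mod 10)) mod 10 = 7.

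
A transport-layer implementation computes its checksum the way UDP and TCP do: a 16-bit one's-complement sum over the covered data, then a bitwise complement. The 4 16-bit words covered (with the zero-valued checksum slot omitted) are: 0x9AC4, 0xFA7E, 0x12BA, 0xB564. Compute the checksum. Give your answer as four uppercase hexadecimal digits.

A29D

One's-complement addition (fold any carry out of bit 15 back into bit 0):
  0x9AC4 + 0xFA7E = 0x19542 → wrap carry → 0x9543
  0x9543 + 0x12BA = 0x0A7FD
  0xA7FD + 0xB564 = 0x15D61 → wrap carry → 0x5D62
One's-complement sum = 0x5D62.
Checksum = ~0x5D62 & 0xFFFF = 0xA29D.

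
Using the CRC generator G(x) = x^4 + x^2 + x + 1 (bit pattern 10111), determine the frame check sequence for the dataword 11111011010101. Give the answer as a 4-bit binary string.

0101

Append 4 zeros: 111110110101010000. Divide by 10111 (XOR where the leading bit is 1):
  pos 0: 11111 XOR 10111 = 01000
  pos 1: 10000 XOR 10111 = 00111
  pos 3: 11111 XOR 10111 = 01000
  pos 4: 10000 XOR 10111 = 00111
  pos 6: 11110 XOR 10111 = 01001
  pos 7: 10011 XOR 10111 = 00100
  pos 9: 10001 XOR 10111 = 00110
  pos 11: 11000 XOR 10111 = 01111
  pos 12: 11110 XOR 10111 = 01001
  pos 13: 10010 XOR 10111 = 00101
Remainder (last 4 bits) = 0101. This is the CRC / FCS.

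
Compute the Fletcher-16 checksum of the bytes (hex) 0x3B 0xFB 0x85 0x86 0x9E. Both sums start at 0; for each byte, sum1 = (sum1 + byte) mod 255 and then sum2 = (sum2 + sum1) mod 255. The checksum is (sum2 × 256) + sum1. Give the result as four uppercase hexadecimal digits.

Running sums (mod 255):
  after byte 0 (0x3B): sum1=59, sum2=59
  after byte 1 (0xFB): sum1=55, sum2=114
  after byte 2 (0x85): sum1=188, sum2=47
  after byte 3 (0x86): sum1=67, sum2=114
  after byte 4 (0x9E): sum1=225, sum2=84
Checksum = sum2·256 + sum1 = 84·256 + 225 = 21729 = 0x54E1.

54E1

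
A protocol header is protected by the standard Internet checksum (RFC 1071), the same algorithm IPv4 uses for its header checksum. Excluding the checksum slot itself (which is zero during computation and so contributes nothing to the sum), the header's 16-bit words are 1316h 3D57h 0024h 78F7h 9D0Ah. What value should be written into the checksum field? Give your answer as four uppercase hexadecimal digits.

996C

One's-complement addition (fold any carry out of bit 15 back into bit 0):
  0x1316 + 0x3D57 = 0x0506D
  0x506D + 0x0024 = 0x05091
  0x5091 + 0x78F7 = 0x0C988
  0xC988 + 0x9D0A = 0x16692 → wrap carry → 0x6693
One's-complement sum = 0x6693.
Checksum = ~0x6693 & 0xFFFF = 0x996C.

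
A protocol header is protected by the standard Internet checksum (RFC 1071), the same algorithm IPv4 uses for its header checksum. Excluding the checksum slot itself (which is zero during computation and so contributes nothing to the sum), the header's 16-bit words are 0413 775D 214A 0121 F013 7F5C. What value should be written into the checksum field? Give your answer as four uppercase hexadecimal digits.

F2B3

One's-complement addition (fold any carry out of bit 15 back into bit 0):
  0x0413 + 0x775D = 0x07B70
  0x7B70 + 0x214A = 0x09CBA
  0x9CBA + 0x0121 = 0x09DDB
  0x9DDB + 0xF013 = 0x18DEE → wrap carry → 0x8DEF
  0x8DEF + 0x7F5C = 0x10D4B → wrap carry → 0x0D4C
One's-complement sum = 0x0D4C.
Checksum = ~0x0D4C & 0xFFFF = 0xF2B3.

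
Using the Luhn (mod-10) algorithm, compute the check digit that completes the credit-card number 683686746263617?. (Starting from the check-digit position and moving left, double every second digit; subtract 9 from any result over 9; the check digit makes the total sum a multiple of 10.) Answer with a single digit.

Partial digits right→left: 7 1 6 3 6 2 6 4 7 6 8 6 3 8 6
Double every second digit counting from the check-digit position (so the 1st, 3rd, 5th, ... of the partial from the right).
  doubled (with −9 where >9): 5 3 3 3 5 7 6 3 → sum 35
  kept as-is: 1 3 2 4 6 6 8 → sum 30
Total = 35 + 30 = 65.
Check digit = (10 − (65 mod 10)) mod 10 = 5.

5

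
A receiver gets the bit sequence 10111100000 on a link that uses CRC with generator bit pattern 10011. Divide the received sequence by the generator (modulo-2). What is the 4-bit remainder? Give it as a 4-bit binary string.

Modulo-2 division of 10111100000 by 10011:
  pos 0: 10111 XOR 10011 = 00100
  pos 2: 10010 XOR 10011 = 00001
  pos 6: 10000 XOR 10011 = 00011
Remainder = 0011 (nonzero — an error is detected).

0011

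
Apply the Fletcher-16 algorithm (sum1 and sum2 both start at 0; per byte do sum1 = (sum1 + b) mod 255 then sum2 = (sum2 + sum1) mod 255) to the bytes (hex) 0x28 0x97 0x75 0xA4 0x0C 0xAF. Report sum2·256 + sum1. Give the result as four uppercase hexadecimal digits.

7295

Running sums (mod 255):
  after byte 0 (0x28): sum1=40, sum2=40
  after byte 1 (0x97): sum1=191, sum2=231
  after byte 2 (0x75): sum1=53, sum2=29
  after byte 3 (0xA4): sum1=217, sum2=246
  after byte 4 (0x0C): sum1=229, sum2=220
  after byte 5 (0xAF): sum1=149, sum2=114
Checksum = sum2·256 + sum1 = 114·256 + 149 = 29333 = 0x7295.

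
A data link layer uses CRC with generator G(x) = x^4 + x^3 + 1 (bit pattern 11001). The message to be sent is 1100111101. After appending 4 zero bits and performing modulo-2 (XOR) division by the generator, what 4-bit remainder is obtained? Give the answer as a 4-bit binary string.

Append 4 zeros: 11001111010000. Divide by 11001 (XOR where the leading bit is 1):
  pos 0: 11001 XOR 11001 = 00000
  pos 5: 11101 XOR 11001 = 00100
  pos 7: 10000 XOR 11001 = 01001
  pos 8: 10010 XOR 11001 = 01011
  pos 9: 10110 XOR 11001 = 01111
Remainder (last 4 bits) = 1111. This is the CRC / FCS.

1111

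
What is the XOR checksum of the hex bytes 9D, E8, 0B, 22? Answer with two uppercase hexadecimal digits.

XOR the bytes together:
  start with 0x9D
  0x9D ⊕ 0xE8 = 0x75
  0x75 ⊕ 0x0B = 0x7E
  0x7E ⊕ 0x22 = 0x5C

5C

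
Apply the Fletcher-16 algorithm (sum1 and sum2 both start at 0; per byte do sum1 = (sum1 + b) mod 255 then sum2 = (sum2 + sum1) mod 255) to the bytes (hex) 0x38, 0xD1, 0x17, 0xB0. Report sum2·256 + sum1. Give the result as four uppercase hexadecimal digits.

35D1

Running sums (mod 255):
  after byte 0 (0x38): sum1=56, sum2=56
  after byte 1 (0xD1): sum1=10, sum2=66
  after byte 2 (0x17): sum1=33, sum2=99
  after byte 3 (0xB0): sum1=209, sum2=53
Checksum = sum2·256 + sum1 = 53·256 + 209 = 13777 = 0x35D1.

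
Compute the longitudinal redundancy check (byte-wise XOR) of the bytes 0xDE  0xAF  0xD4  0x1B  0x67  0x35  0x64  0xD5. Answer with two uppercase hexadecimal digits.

XOR the bytes together:
  start with 0xDE
  0xDE ⊕ 0xAF = 0x71
  0x71 ⊕ 0xD4 = 0xA5
  0xA5 ⊕ 0x1B = 0xBE
  0xBE ⊕ 0x67 = 0xD9
  0xD9 ⊕ 0x35 = 0xEC
  0xEC ⊕ 0x64 = 0x88
  0x88 ⊕ 0xD5 = 0x5D

5D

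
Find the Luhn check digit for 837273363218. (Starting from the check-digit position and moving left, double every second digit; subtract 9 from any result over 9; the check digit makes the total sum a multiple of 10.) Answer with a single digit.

1

Partial digits right→left: 8 1 2 3 6 3 3 7 2 7 3 8
Double every second digit counting from the check-digit position (so the 1st, 3rd, 5th, ... of the partial from the right).
  doubled (with −9 where >9): 7 4 3 6 4 6 → sum 30
  kept as-is: 1 3 3 7 7 8 → sum 29
Total = 30 + 29 = 59.
Check digit = (10 − (59 mod 10)) mod 10 = 1.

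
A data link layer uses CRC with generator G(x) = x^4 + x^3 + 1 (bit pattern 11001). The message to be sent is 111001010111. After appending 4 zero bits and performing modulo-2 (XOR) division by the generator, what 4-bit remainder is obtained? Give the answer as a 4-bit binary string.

0010

Append 4 zeros: 1110010101110000. Divide by 11001 (XOR where the leading bit is 1):
  pos 0: 11100 XOR 11001 = 00101
  pos 2: 10110 XOR 11001 = 01111
  pos 3: 11111 XOR 11001 = 00110
  pos 5: 11001 XOR 11001 = 00000
  pos 10: 11000 XOR 11001 = 00001
Remainder (last 4 bits) = 0010. This is the CRC / FCS.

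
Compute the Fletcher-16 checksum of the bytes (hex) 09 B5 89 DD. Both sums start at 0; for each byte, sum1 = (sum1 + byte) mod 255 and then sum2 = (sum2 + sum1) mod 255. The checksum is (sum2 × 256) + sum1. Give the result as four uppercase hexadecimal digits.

3626

Running sums (mod 255):
  after byte 0 (09): sum1=9, sum2=9
  after byte 1 (B5): sum1=190, sum2=199
  after byte 2 (89): sum1=72, sum2=16
  after byte 3 (DD): sum1=38, sum2=54
Checksum = sum2·256 + sum1 = 54·256 + 38 = 13862 = 0x3626.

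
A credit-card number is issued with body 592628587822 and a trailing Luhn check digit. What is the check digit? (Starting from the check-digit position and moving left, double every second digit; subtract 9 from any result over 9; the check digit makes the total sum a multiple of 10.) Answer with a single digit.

0

Partial digits right→left: 2 2 8 7 8 5 8 2 6 2 9 5
Double every second digit counting from the check-digit position (so the 1st, 3rd, 5th, ... of the partial from the right).
  doubled (with −9 where >9): 4 7 7 7 3 9 → sum 37
  kept as-is: 2 7 5 2 2 5 → sum 23
Total = 37 + 23 = 60.
Check digit = (10 − (60 mod 10)) mod 10 = 0.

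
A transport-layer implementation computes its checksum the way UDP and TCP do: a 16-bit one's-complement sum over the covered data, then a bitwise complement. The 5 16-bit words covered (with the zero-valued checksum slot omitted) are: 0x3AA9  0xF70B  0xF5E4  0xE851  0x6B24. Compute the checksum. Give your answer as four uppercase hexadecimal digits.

84EF

One's-complement addition (fold any carry out of bit 15 back into bit 0):
  0x3AA9 + 0xF70B = 0x131B4 → wrap carry → 0x31B5
  0x31B5 + 0xF5E4 = 0x12799 → wrap carry → 0x279A
  0x279A + 0xE851 = 0x10FEB → wrap carry → 0x0FEC
  0x0FEC + 0x6B24 = 0x07B10
One's-complement sum = 0x7B10.
Checksum = ~0x7B10 & 0xFFFF = 0x84EF.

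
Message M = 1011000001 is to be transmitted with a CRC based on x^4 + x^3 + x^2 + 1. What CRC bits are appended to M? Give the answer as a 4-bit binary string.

Append 4 zeros: 10110000010000. Divide by 11101 (XOR where the leading bit is 1):
  pos 0: 10110 XOR 11101 = 01011
  pos 1: 10110 XOR 11101 = 01011
  pos 2: 10110 XOR 11101 = 01011
  pos 3: 10110 XOR 11101 = 01011
  pos 4: 10110 XOR 11101 = 01011
  pos 5: 10111 XOR 11101 = 01010
  pos 6: 10100 XOR 11101 = 01001
  pos 7: 10010 XOR 11101 = 01111
  pos 8: 11110 XOR 11101 = 00011
Remainder (last 4 bits) = 0110. This is the CRC / FCS.

0110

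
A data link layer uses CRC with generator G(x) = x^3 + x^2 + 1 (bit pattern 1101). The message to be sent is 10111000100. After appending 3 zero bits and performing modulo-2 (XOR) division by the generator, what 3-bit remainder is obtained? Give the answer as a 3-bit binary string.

011

Append 3 zeros: 10111000100000. Divide by 1101 (XOR where the leading bit is 1):
  pos 0: 1011 XOR 1101 = 0110
  pos 1: 1101 XOR 1101 = 0000
  pos 8: 1000 XOR 1101 = 0101
  pos 9: 1010 XOR 1101 = 0111
  pos 10: 1110 XOR 1101 = 0011
Remainder (last 3 bits) = 011. This is the CRC / FCS.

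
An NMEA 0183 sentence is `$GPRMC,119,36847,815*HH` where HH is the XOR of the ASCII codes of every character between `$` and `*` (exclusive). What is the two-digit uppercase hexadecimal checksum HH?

XOR the ASCII codes of the payload characters:
  'G' = 0x47 → acc = 0x47
  'P' = 0x50 → acc = 0x17
  'R' = 0x52 → acc = 0x45
  'M' = 0x4D → acc = 0x08
  'C' = 0x43 → acc = 0x4B
  ',' = 0x2C → acc = 0x67
  '1' = 0x31 → acc = 0x56
  '1' = 0x31 → acc = 0x67
  '9' = 0x39 → acc = 0x5E
  ',' = 0x2C → acc = 0x72
  '3' = 0x33 → acc = 0x41
  '6' = 0x36 → acc = 0x77
  '8' = 0x38 → acc = 0x4F
  '4' = 0x34 → acc = 0x7B
  '7' = 0x37 → acc = 0x4C
  ',' = 0x2C → acc = 0x60
  '8' = 0x38 → acc = 0x58
  '1' = 0x31 → acc = 0x69
  '5' = 0x35 → acc = 0x5C
Checksum = 0x5C.

5C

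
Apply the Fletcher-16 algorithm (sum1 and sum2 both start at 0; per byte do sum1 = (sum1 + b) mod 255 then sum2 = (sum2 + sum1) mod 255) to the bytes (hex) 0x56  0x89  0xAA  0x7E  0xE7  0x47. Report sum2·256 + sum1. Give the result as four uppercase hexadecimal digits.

F238

Running sums (mod 255):
  after byte 0 (0x56): sum1=86, sum2=86
  after byte 1 (0x89): sum1=223, sum2=54
  after byte 2 (0xAA): sum1=138, sum2=192
  after byte 3 (0x7E): sum1=9, sum2=201
  after byte 4 (0xE7): sum1=240, sum2=186
  after byte 5 (0x47): sum1=56, sum2=242
Checksum = sum2·256 + sum1 = 242·256 + 56 = 62008 = 0xF238.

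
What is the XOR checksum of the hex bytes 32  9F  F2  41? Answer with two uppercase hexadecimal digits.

1E

XOR the bytes together:
  start with 0x32
  0x32 ⊕ 0x9F = 0xAD
  0xAD ⊕ 0xF2 = 0x5F
  0x5F ⊕ 0x41 = 0x1E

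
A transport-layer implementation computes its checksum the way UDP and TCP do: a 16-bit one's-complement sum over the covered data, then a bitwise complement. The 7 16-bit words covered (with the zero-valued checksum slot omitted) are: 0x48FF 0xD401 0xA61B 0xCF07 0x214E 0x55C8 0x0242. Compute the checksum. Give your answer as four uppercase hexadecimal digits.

One's-complement addition (fold any carry out of bit 15 back into bit 0):
  0x48FF + 0xD401 = 0x11D00 → wrap carry → 0x1D01
  0x1D01 + 0xA61B = 0x0C31C
  0xC31C + 0xCF07 = 0x19223 → wrap carry → 0x9224
  0x9224 + 0x214E = 0x0B372
  0xB372 + 0x55C8 = 0x1093A → wrap carry → 0x093B
  0x093B + 0x0242 = 0x00B7D
One's-complement sum = 0x0B7D.
Checksum = ~0x0B7D & 0xFFFF = 0xF482.

F482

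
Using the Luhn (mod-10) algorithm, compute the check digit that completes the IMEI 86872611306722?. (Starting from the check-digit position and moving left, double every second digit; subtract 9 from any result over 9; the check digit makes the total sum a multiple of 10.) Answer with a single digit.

Partial digits right→left: 2 2 7 6 0 3 1 1 6 2 7 8 6 8
Double every second digit counting from the check-digit position (so the 1st, 3rd, 5th, ... of the partial from the right).
  doubled (with −9 where >9): 4 5 0 2 3 5 3 → sum 22
  kept as-is: 2 6 3 1 2 8 8 → sum 30
Total = 22 + 30 = 52.
Check digit = (10 − (52 mod 10)) mod 10 = 8.

8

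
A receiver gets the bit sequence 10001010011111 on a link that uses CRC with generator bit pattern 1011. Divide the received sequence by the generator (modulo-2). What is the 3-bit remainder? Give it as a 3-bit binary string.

Modulo-2 division of 10001010011111 by 1011:
  pos 0: 1000 XOR 1011 = 0011
  pos 2: 1110 XOR 1011 = 0101
  pos 3: 1011 XOR 1011 = 0000
  pos 9: 1111 XOR 1011 = 0100
  pos 10: 1001 XOR 1011 = 0010
Remainder = 010 (nonzero — an error is detected).

010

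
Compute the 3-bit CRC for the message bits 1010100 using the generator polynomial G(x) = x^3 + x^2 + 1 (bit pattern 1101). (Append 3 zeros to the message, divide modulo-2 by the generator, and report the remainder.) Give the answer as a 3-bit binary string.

Append 3 zeros: 1010100000. Divide by 1101 (XOR where the leading bit is 1):
  pos 0: 1010 XOR 1101 = 0111
  pos 1: 1111 XOR 1101 = 0010
  pos 3: 1000 XOR 1101 = 0101
  pos 4: 1010 XOR 1101 = 0111
  pos 5: 1110 XOR 1101 = 0011
Remainder (last 3 bits) = 110. This is the CRC / FCS.

110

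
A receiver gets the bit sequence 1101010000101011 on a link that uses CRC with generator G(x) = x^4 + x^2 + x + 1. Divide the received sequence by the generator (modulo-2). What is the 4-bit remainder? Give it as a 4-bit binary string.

Modulo-2 division of 1101010000101011 by 10111:
  pos 0: 11010 XOR 10111 = 01101
  pos 1: 11011 XOR 10111 = 01100
  pos 2: 11000 XOR 10111 = 01111
  pos 3: 11110 XOR 10111 = 01001
  pos 4: 10010 XOR 10111 = 00101
  pos 6: 10101 XOR 10111 = 00010
  pos 9: 10010 XOR 10111 = 00101
  pos 11: 10111 XOR 10111 = 00000
Remainder = 0000 (zero — the frame passes the CRC check).

0000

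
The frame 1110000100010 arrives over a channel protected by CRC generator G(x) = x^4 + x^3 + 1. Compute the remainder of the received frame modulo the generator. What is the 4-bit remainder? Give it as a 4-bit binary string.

1101

Modulo-2 division of 1110000100010 by 11001:
  pos 0: 11100 XOR 11001 = 00101
  pos 2: 10100 XOR 11001 = 01101
  pos 3: 11011 XOR 11001 = 00010
  pos 6: 10000 XOR 11001 = 01001
  pos 7: 10011 XOR 11001 = 01010
  pos 8: 10100 XOR 11001 = 01101
Remainder = 1101 (nonzero — an error is detected).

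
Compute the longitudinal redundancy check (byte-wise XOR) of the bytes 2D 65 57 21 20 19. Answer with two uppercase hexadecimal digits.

XOR the bytes together:
  start with 0x2D
  0x2D ⊕ 0x65 = 0x48
  0x48 ⊕ 0x57 = 0x1F
  0x1F ⊕ 0x21 = 0x3E
  0x3E ⊕ 0x20 = 0x1E
  0x1E ⊕ 0x19 = 0x07

07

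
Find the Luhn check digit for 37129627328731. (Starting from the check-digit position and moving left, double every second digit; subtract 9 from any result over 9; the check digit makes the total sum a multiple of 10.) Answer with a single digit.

3

Partial digits right→left: 1 3 7 8 2 3 7 2 6 9 2 1 7 3
Double every second digit counting from the check-digit position (so the 1st, 3rd, 5th, ... of the partial from the right).
  doubled (with −9 where >9): 2 5 4 5 3 4 5 → sum 28
  kept as-is: 3 8 3 2 9 1 3 → sum 29
Total = 28 + 29 = 57.
Check digit = (10 − (57 mod 10)) mod 10 = 3.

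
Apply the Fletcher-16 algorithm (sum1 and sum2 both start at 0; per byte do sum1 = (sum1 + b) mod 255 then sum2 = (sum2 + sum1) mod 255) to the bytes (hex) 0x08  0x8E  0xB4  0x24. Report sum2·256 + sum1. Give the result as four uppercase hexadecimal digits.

596F

Running sums (mod 255):
  after byte 0 (0x08): sum1=8, sum2=8
  after byte 1 (0x8E): sum1=150, sum2=158
  after byte 2 (0xB4): sum1=75, sum2=233
  after byte 3 (0x24): sum1=111, sum2=89
Checksum = sum2·256 + sum1 = 89·256 + 111 = 22895 = 0x596F.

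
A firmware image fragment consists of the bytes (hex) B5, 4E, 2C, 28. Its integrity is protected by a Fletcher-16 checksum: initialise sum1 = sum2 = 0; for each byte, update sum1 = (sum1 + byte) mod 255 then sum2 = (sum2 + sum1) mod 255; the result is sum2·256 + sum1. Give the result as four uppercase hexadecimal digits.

4258

Running sums (mod 255):
  after byte 0 (B5): sum1=181, sum2=181
  after byte 1 (4E): sum1=4, sum2=185
  after byte 2 (2C): sum1=48, sum2=233
  after byte 3 (28): sum1=88, sum2=66
Checksum = sum2·256 + sum1 = 66·256 + 88 = 16984 = 0x4258.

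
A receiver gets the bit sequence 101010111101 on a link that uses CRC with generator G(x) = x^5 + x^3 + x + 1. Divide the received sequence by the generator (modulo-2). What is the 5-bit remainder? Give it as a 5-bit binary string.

Modulo-2 division of 101010111101 by 101011:
  pos 0: 101010 XOR 101011 = 000001
  pos 5: 111110 XOR 101011 = 010101
  pos 6: 101011 XOR 101011 = 000000
Remainder = 00000 (zero — the frame passes the CRC check).

00000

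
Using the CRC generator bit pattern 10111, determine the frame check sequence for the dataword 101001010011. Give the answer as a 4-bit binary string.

Append 4 zeros: 1010010100110000. Divide by 10111 (XOR where the leading bit is 1):
  pos 0: 10100 XOR 10111 = 00011
  pos 3: 11101 XOR 10111 = 01010
  pos 4: 10100 XOR 10111 = 00011
  pos 7: 11011 XOR 10111 = 01100
  pos 8: 11000 XOR 10111 = 01111
  pos 9: 11110 XOR 10111 = 01001
  pos 10: 10010 XOR 10111 = 00101
Remainder (last 4 bits) = 1010. This is the CRC / FCS.

1010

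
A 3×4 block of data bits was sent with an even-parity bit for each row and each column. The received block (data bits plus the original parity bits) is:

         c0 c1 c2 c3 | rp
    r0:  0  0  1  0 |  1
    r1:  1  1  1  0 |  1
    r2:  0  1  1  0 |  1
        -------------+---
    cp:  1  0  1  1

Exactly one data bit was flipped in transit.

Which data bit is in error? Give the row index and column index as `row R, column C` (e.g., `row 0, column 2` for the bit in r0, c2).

row 2, column 3

Recompute each row's even parity and compare to rp:
  r0: data parity 1, sent rp 1 → ok
  r1: data parity 1, sent rp 1 → ok
  r2: data parity 0, sent rp 1 → mismatch
Recompute each column's even parity and compare to cp:
  c0: data parity 1, sent cp 1 → ok
  c1: data parity 0, sent cp 0 → ok
  c2: data parity 1, sent cp 1 → ok
  c3: data parity 0, sent cp 1 → mismatch
Exactly one row (r2) and one column (c3) fail → the flipped bit is at their intersection.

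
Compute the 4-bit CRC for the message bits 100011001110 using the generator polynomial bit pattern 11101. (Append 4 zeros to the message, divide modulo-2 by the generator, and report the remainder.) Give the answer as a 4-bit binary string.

1111

Append 4 zeros: 1000110011100000. Divide by 11101 (XOR where the leading bit is 1):
  pos 0: 10001 XOR 11101 = 01100
  pos 1: 11001 XOR 11101 = 00100
  pos 3: 10000 XOR 11101 = 01101
  pos 4: 11011 XOR 11101 = 00110
  pos 6: 11011 XOR 11101 = 00110
  pos 8: 11000 XOR 11101 = 00101
  pos 10: 10100 XOR 11101 = 01001
  pos 11: 10010 XOR 11101 = 01111
Remainder (last 4 bits) = 1111. This is the CRC / FCS.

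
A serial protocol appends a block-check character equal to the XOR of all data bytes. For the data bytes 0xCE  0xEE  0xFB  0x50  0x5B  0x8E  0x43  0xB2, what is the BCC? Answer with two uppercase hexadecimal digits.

XOR the bytes together:
  start with 0xCE
  0xCE ⊕ 0xEE = 0x20
  0x20 ⊕ 0xFB = 0xDB
  0xDB ⊕ 0x50 = 0x8B
  0x8B ⊕ 0x5B = 0xD0
  0xD0 ⊕ 0x8E = 0x5E
  0x5E ⊕ 0x43 = 0x1D
  0x1D ⊕ 0xB2 = 0xAF

AF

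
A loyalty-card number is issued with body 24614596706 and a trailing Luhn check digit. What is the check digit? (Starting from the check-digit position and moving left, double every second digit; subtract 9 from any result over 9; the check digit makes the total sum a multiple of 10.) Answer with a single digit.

Partial digits right→left: 6 0 7 6 9 5 4 1 6 4 2
Double every second digit counting from the check-digit position (so the 1st, 3rd, 5th, ... of the partial from the right).
  doubled (with −9 where >9): 3 5 9 8 3 4 → sum 32
  kept as-is: 0 6 5 1 4 → sum 16
Total = 32 + 16 = 48.
Check digit = (10 − (48 mod 10)) mod 10 = 2.

2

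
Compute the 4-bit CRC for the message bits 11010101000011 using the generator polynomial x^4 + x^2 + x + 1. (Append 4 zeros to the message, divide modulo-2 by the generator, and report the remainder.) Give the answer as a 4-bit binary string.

Append 4 zeros: 110101010000110000. Divide by 10111 (XOR where the leading bit is 1):
  pos 0: 11010 XOR 10111 = 01101
  pos 1: 11011 XOR 10111 = 01100
  pos 2: 11000 XOR 10111 = 01111
  pos 3: 11111 XOR 10111 = 01000
  pos 4: 10000 XOR 10111 = 00111
  pos 6: 11100 XOR 10111 = 01011
  pos 7: 10110 XOR 10111 = 00001
  pos 11: 11100 XOR 10111 = 01011
  pos 12: 10110 XOR 10111 = 00001
Remainder (last 4 bits) = 0010. This is the CRC / FCS.

0010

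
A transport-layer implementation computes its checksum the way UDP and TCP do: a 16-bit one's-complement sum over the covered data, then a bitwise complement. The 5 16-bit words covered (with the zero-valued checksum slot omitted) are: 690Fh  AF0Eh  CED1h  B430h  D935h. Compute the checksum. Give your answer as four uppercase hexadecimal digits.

8BA9

One's-complement addition (fold any carry out of bit 15 back into bit 0):
  0x690F + 0xAF0E = 0x1181D → wrap carry → 0x181E
  0x181E + 0xCED1 = 0x0E6EF
  0xE6EF + 0xB430 = 0x19B1F → wrap carry → 0x9B20
  0x9B20 + 0xD935 = 0x17455 → wrap carry → 0x7456
One's-complement sum = 0x7456.
Checksum = ~0x7456 & 0xFFFF = 0x8BA9.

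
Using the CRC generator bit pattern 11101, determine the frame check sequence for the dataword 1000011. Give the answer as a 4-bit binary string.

0010

Append 4 zeros: 10000110000. Divide by 11101 (XOR where the leading bit is 1):
  pos 0: 10000 XOR 11101 = 01101
  pos 1: 11011 XOR 11101 = 00110
  pos 3: 11010 XOR 11101 = 00111
  pos 5: 11100 XOR 11101 = 00001
Remainder (last 4 bits) = 0010. This is the CRC / FCS.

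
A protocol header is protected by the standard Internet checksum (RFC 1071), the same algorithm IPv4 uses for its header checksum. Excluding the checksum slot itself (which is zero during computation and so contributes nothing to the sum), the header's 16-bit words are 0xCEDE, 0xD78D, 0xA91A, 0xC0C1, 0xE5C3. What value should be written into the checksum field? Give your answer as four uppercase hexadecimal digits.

One's-complement addition (fold any carry out of bit 15 back into bit 0):
  0xCEDE + 0xD78D = 0x1A66B → wrap carry → 0xA66C
  0xA66C + 0xA91A = 0x14F86 → wrap carry → 0x4F87
  0x4F87 + 0xC0C1 = 0x11048 → wrap carry → 0x1049
  0x1049 + 0xE5C3 = 0x0F60C
One's-complement sum = 0xF60C.
Checksum = ~0xF60C & 0xFFFF = 0x09F3.

09F3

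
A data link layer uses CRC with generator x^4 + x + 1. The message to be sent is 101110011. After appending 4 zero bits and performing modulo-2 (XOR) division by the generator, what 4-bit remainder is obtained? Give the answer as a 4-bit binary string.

0010

Append 4 zeros: 1011100110000. Divide by 10011 (XOR where the leading bit is 1):
  pos 0: 10111 XOR 10011 = 00100
  pos 2: 10000 XOR 10011 = 00011
  pos 5: 11110 XOR 10011 = 01101
  pos 6: 11010 XOR 10011 = 01001
  pos 7: 10010 XOR 10011 = 00001
Remainder (last 4 bits) = 0010. This is the CRC / FCS.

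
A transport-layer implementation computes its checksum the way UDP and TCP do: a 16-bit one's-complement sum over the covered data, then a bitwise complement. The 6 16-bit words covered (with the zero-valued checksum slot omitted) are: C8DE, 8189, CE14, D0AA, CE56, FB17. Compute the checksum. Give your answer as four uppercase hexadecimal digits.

One's-complement addition (fold any carry out of bit 15 back into bit 0):
  0xC8DE + 0x8189 = 0x14A67 → wrap carry → 0x4A68
  0x4A68 + 0xCE14 = 0x1187C → wrap carry → 0x187D
  0x187D + 0xD0AA = 0x0E927
  0xE927 + 0xCE56 = 0x1B77D → wrap carry → 0xB77E
  0xB77E + 0xFB17 = 0x1B295 → wrap carry → 0xB296
One's-complement sum = 0xB296.
Checksum = ~0xB296 & 0xFFFF = 0x4D69.

4D69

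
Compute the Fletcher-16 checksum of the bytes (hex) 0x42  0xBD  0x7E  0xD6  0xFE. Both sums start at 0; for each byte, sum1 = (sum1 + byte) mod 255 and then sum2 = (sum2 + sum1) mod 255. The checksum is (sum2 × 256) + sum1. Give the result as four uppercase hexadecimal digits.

6A54

Running sums (mod 255):
  after byte 0 (0x42): sum1=66, sum2=66
  after byte 1 (0xBD): sum1=0, sum2=66
  after byte 2 (0x7E): sum1=126, sum2=192
  after byte 3 (0xD6): sum1=85, sum2=22
  after byte 4 (0xFE): sum1=84, sum2=106
Checksum = sum2·256 + sum1 = 106·256 + 84 = 27220 = 0x6A54.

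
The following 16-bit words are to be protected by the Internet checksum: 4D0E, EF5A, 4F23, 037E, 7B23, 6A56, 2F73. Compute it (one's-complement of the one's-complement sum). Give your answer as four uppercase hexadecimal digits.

One's-complement addition (fold any carry out of bit 15 back into bit 0):
  0x4D0E + 0xEF5A = 0x13C68 → wrap carry → 0x3C69
  0x3C69 + 0x4F23 = 0x08B8C
  0x8B8C + 0x037E = 0x08F0A
  0x8F0A + 0x7B23 = 0x10A2D → wrap carry → 0x0A2E
  0x0A2E + 0x6A56 = 0x07484
  0x7484 + 0x2F73 = 0x0A3F7
One's-complement sum = 0xA3F7.
Checksum = ~0xA3F7 & 0xFFFF = 0x5C08.

5C08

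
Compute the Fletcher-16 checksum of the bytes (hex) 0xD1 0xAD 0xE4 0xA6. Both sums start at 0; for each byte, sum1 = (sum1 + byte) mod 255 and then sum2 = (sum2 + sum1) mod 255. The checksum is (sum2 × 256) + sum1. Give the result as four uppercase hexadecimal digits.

Running sums (mod 255):
  after byte 0 (0xD1): sum1=209, sum2=209
  after byte 1 (0xAD): sum1=127, sum2=81
  after byte 2 (0xE4): sum1=100, sum2=181
  after byte 3 (0xA6): sum1=11, sum2=192
Checksum = sum2·256 + sum1 = 192·256 + 11 = 49163 = 0xC00B.

C00B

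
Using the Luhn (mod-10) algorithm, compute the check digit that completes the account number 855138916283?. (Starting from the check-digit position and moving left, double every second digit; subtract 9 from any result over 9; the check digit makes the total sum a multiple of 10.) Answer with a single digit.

Partial digits right→left: 3 8 2 6 1 9 8 3 1 5 5 8
Double every second digit counting from the check-digit position (so the 1st, 3rd, 5th, ... of the partial from the right).
  doubled (with −9 where >9): 6 4 2 7 2 1 → sum 22
  kept as-is: 8 6 9 3 5 8 → sum 39
Total = 22 + 39 = 61.
Check digit = (10 − (61 mod 10)) mod 10 = 9.

9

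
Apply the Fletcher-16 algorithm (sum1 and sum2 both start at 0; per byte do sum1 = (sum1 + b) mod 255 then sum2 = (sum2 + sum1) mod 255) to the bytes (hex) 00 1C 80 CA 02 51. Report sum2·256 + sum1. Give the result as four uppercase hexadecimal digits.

44BA

Running sums (mod 255):
  after byte 0 (00): sum1=0, sum2=0
  after byte 1 (1C): sum1=28, sum2=28
  after byte 2 (80): sum1=156, sum2=184
  after byte 3 (CA): sum1=103, sum2=32
  after byte 4 (02): sum1=105, sum2=137
  after byte 5 (51): sum1=186, sum2=68
Checksum = sum2·256 + sum1 = 68·256 + 186 = 17594 = 0x44BA.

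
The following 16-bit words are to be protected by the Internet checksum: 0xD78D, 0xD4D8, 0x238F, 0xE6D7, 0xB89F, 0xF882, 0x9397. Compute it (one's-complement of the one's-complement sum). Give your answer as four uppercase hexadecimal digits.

0478

One's-complement addition (fold any carry out of bit 15 back into bit 0):
  0xD78D + 0xD4D8 = 0x1AC65 → wrap carry → 0xAC66
  0xAC66 + 0x238F = 0x0CFF5
  0xCFF5 + 0xE6D7 = 0x1B6CC → wrap carry → 0xB6CD
  0xB6CD + 0xB89F = 0x16F6C → wrap carry → 0x6F6D
  0x6F6D + 0xF882 = 0x167EF → wrap carry → 0x67F0
  0x67F0 + 0x9397 = 0x0FB87
One's-complement sum = 0xFB87.
Checksum = ~0xFB87 & 0xFFFF = 0x0478.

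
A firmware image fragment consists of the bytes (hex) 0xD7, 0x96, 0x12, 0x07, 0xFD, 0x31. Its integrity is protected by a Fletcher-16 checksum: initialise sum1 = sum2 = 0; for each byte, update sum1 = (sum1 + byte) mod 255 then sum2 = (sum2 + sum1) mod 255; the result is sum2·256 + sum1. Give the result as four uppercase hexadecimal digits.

8AB6

Running sums (mod 255):
  after byte 0 (0xD7): sum1=215, sum2=215
  after byte 1 (0x96): sum1=110, sum2=70
  after byte 2 (0x12): sum1=128, sum2=198
  after byte 3 (0x07): sum1=135, sum2=78
  after byte 4 (0xFD): sum1=133, sum2=211
  after byte 5 (0x31): sum1=182, sum2=138
Checksum = sum2·256 + sum1 = 138·256 + 182 = 35510 = 0x8AB6.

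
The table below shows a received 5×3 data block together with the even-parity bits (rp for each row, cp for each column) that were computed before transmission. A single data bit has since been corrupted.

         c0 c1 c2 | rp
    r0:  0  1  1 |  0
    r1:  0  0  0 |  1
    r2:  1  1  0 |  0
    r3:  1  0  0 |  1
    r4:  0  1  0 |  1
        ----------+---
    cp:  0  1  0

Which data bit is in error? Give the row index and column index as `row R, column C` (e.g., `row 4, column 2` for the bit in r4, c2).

Recompute each row's even parity and compare to rp:
  r0: data parity 0, sent rp 0 → ok
  r1: data parity 0, sent rp 1 → mismatch
  r2: data parity 0, sent rp 0 → ok
  r3: data parity 1, sent rp 1 → ok
  r4: data parity 1, sent rp 1 → ok
Recompute each column's even parity and compare to cp:
  c0: data parity 0, sent cp 0 → ok
  c1: data parity 1, sent cp 1 → ok
  c2: data parity 1, sent cp 0 → mismatch
Exactly one row (r1) and one column (c2) fail → the flipped bit is at their intersection.

row 1, column 2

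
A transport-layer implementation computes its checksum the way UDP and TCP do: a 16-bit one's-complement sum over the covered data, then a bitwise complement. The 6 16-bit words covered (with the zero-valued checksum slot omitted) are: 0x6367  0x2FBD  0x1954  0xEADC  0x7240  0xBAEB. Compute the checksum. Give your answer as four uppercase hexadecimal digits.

3B7E

One's-complement addition (fold any carry out of bit 15 back into bit 0):
  0x6367 + 0x2FBD = 0x09324
  0x9324 + 0x1954 = 0x0AC78
  0xAC78 + 0xEADC = 0x19754 → wrap carry → 0x9755
  0x9755 + 0x7240 = 0x10995 → wrap carry → 0x0996
  0x0996 + 0xBAEB = 0x0C481
One's-complement sum = 0xC481.
Checksum = ~0xC481 & 0xFFFF = 0x3B7E.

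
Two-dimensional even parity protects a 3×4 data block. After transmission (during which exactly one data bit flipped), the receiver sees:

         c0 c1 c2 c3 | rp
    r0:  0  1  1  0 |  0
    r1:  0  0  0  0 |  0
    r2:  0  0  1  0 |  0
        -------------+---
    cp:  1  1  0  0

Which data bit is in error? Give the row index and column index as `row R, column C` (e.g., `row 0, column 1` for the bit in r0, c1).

Recompute each row's even parity and compare to rp:
  r0: data parity 0, sent rp 0 → ok
  r1: data parity 0, sent rp 0 → ok
  r2: data parity 1, sent rp 0 → mismatch
Recompute each column's even parity and compare to cp:
  c0: data parity 0, sent cp 1 → mismatch
  c1: data parity 1, sent cp 1 → ok
  c2: data parity 0, sent cp 0 → ok
  c3: data parity 0, sent cp 0 → ok
Exactly one row (r2) and one column (c0) fail → the flipped bit is at their intersection.

row 2, column 0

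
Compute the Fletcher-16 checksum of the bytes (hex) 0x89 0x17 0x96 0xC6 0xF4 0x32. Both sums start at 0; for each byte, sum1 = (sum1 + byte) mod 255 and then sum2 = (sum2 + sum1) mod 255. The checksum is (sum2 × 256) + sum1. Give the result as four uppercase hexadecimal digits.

7725

Running sums (mod 255):
  after byte 0 (0x89): sum1=137, sum2=137
  after byte 1 (0x17): sum1=160, sum2=42
  after byte 2 (0x96): sum1=55, sum2=97
  after byte 3 (0xC6): sum1=253, sum2=95
  after byte 4 (0xF4): sum1=242, sum2=82
  after byte 5 (0x32): sum1=37, sum2=119
Checksum = sum2·256 + sum1 = 119·256 + 37 = 30501 = 0x7725.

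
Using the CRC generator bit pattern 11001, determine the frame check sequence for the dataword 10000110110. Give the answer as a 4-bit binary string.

0011

Append 4 zeros: 100001101100000. Divide by 11001 (XOR where the leading bit is 1):
  pos 0: 10000 XOR 11001 = 01001
  pos 1: 10011 XOR 11001 = 01010
  pos 2: 10101 XOR 11001 = 01100
  pos 3: 11000 XOR 11001 = 00001
  pos 7: 11100 XOR 11001 = 00101
  pos 9: 10100 XOR 11001 = 01101
  pos 10: 11010 XOR 11001 = 00011
Remainder (last 4 bits) = 0011. This is the CRC / FCS.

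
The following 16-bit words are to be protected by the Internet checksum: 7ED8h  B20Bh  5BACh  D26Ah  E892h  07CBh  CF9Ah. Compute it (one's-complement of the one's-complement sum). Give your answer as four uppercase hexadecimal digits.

One's-complement addition (fold any carry out of bit 15 back into bit 0):
  0x7ED8 + 0xB20B = 0x130E3 → wrap carry → 0x30E4
  0x30E4 + 0x5BAC = 0x08C90
  0x8C90 + 0xD26A = 0x15EFA → wrap carry → 0x5EFB
  0x5EFB + 0xE892 = 0x1478D → wrap carry → 0x478E
  0x478E + 0x07CB = 0x04F59
  0x4F59 + 0xCF9A = 0x11EF3 → wrap carry → 0x1EF4
One's-complement sum = 0x1EF4.
Checksum = ~0x1EF4 & 0xFFFF = 0xE10B.

E10B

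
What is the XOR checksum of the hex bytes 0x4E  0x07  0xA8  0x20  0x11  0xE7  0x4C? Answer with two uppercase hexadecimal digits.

7B

XOR the bytes together:
  start with 0x4E
  0x4E ⊕ 0x07 = 0x49
  0x49 ⊕ 0xA8 = 0xE1
  0xE1 ⊕ 0x20 = 0xC1
  0xC1 ⊕ 0x11 = 0xD0
  0xD0 ⊕ 0xE7 = 0x37
  0x37 ⊕ 0x4C = 0x7B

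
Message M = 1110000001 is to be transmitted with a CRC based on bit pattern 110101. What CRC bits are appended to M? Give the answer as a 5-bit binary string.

11110

Append 5 zeros: 111000000100000. Divide by 110101 (XOR where the leading bit is 1):
  pos 0: 111000 XOR 110101 = 001101
  pos 2: 110100 XOR 110101 = 000001
  pos 7: 101000 XOR 110101 = 011101
  pos 8: 111010 XOR 110101 = 001111
Remainder (last 5 bits) = 11110. This is the CRC / FCS.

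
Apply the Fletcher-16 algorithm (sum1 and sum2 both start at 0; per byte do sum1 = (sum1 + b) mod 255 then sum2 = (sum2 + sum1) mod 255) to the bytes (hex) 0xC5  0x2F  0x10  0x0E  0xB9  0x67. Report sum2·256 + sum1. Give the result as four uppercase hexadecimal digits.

D334

Running sums (mod 255):
  after byte 0 (0xC5): sum1=197, sum2=197
  after byte 1 (0x2F): sum1=244, sum2=186
  after byte 2 (0x10): sum1=5, sum2=191
  after byte 3 (0x0E): sum1=19, sum2=210
  after byte 4 (0xB9): sum1=204, sum2=159
  after byte 5 (0x67): sum1=52, sum2=211
Checksum = sum2·256 + sum1 = 211·256 + 52 = 54068 = 0xD334.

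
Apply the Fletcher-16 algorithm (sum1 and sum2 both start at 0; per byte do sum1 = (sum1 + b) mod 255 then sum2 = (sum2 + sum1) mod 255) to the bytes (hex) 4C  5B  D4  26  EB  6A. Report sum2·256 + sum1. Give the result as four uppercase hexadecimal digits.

Running sums (mod 255):
  after byte 0 (4C): sum1=76, sum2=76
  after byte 1 (5B): sum1=167, sum2=243
  after byte 2 (D4): sum1=124, sum2=112
  after byte 3 (26): sum1=162, sum2=19
  after byte 4 (EB): sum1=142, sum2=161
  after byte 5 (6A): sum1=248, sum2=154
Checksum = sum2·256 + sum1 = 154·256 + 248 = 39672 = 0x9AF8.

9AF8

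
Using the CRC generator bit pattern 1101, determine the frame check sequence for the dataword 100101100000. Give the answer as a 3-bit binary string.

Append 3 zeros: 100101100000000. Divide by 1101 (XOR where the leading bit is 1):
  pos 0: 1001 XOR 1101 = 0100
  pos 1: 1000 XOR 1101 = 0101
  pos 2: 1011 XOR 1101 = 0110
  pos 3: 1101 XOR 1101 = 0000
Remainder (last 3 bits) = 000. This is the CRC / FCS.

000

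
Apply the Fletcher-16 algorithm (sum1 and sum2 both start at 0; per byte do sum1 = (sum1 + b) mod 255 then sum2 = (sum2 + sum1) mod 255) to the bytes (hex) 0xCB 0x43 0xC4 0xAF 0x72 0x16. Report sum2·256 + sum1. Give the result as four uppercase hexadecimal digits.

Running sums (mod 255):
  after byte 0 (0xCB): sum1=203, sum2=203
  after byte 1 (0x43): sum1=15, sum2=218
  after byte 2 (0xC4): sum1=211, sum2=174
  after byte 3 (0xAF): sum1=131, sum2=50
  after byte 4 (0x72): sum1=245, sum2=40
  after byte 5 (0x16): sum1=12, sum2=52
Checksum = sum2·256 + sum1 = 52·256 + 12 = 13324 = 0x340C.

340C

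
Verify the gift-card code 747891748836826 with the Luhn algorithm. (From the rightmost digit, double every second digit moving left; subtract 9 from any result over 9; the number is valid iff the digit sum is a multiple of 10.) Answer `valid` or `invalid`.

From the right, keep odd positions and double even positions (subtract 9 from any doubled value over 9):
  doubled (positions 2,4,...): 4 3 7 8 2 7 8 → sum 39
  kept (positions 1,3,...): 6 8 3 8 7 9 7 7 → sum 55
Total = 94.
94 mod 10 = 4, so the number is invalid.

invalid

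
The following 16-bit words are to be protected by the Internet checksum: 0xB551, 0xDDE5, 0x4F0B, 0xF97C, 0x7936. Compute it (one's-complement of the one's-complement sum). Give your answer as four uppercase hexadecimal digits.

AB09

One's-complement addition (fold any carry out of bit 15 back into bit 0):
  0xB551 + 0xDDE5 = 0x19336 → wrap carry → 0x9337
  0x9337 + 0x4F0B = 0x0E242
  0xE242 + 0xF97C = 0x1DBBE → wrap carry → 0xDBBF
  0xDBBF + 0x7936 = 0x154F5 → wrap carry → 0x54F6
One's-complement sum = 0x54F6.
Checksum = ~0x54F6 & 0xFFFF = 0xAB09.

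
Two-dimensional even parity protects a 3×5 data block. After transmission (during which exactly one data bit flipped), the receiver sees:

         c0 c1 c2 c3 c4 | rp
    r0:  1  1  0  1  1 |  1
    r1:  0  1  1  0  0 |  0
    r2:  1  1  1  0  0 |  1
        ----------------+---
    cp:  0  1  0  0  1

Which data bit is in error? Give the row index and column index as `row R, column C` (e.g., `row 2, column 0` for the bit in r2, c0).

row 0, column 3

Recompute each row's even parity and compare to rp:
  r0: data parity 0, sent rp 1 → mismatch
  r1: data parity 0, sent rp 0 → ok
  r2: data parity 1, sent rp 1 → ok
Recompute each column's even parity and compare to cp:
  c0: data parity 0, sent cp 0 → ok
  c1: data parity 1, sent cp 1 → ok
  c2: data parity 0, sent cp 0 → ok
  c3: data parity 1, sent cp 0 → mismatch
  c4: data parity 1, sent cp 1 → ok
Exactly one row (r0) and one column (c3) fail → the flipped bit is at their intersection.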